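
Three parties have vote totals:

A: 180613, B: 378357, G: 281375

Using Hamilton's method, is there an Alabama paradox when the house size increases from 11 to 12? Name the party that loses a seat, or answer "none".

none

At 11 seats: A 2, B 5, G 4.
At 12 seats: A 3, B 5, G 4.
No party's allocation decreased.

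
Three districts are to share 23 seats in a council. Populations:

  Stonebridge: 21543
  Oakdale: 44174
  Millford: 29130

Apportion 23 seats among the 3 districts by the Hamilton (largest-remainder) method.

Stonebridge 5, Oakdale 11, Millford 7

Standard divisor: 94847 ÷ 23 ≈ 4123.783.
Standard quotas: Stonebridge 5.2241, Oakdale 10.7120, Millford 7.0639.
Lower quotas: Stonebridge 5, Oakdale 10, Millford 7 (sum 22, leaving 1 seat).
Remainders in descending order: Oakdale 0.7120, Stonebridge 0.2241, Millford 0.0639.
The surplus seat goes to Oakdale.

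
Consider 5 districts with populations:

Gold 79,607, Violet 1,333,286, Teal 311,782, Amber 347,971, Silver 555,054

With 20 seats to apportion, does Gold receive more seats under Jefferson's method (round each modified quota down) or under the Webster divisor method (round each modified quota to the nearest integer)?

Webster

Jefferson: Gold 0, Violet 11, Teal 2, Amber 3, Silver 4.
Webster: Gold 1, Violet 10, Teal 2, Amber 3, Silver 4.
Gold gets 0 under Jefferson and 1 under Webster.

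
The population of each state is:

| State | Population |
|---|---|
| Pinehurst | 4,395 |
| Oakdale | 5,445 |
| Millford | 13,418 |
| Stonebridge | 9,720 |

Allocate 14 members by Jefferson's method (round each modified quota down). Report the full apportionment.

Pinehurst 2, Oakdale 2, Millford 6, Stonebridge 4

Standard divisor 32978/14 ≈ 2355.571; standard quotas: Pinehurst 1.866, Oakdale 2.312, Millford 5.696, Stonebridge 4.126.
Rounding down gives 1, 2, 5, 4 = 12 seats, so the divisor must be adjusted.
With modified divisor 2100: modified quotas Pinehurst 2.093, Oakdale 2.593, Millford 6.390, Stonebridge 4.629.
Rounding down: Pinehurst 2, Oakdale 2, Millford 6, Stonebridge 4 (total 14).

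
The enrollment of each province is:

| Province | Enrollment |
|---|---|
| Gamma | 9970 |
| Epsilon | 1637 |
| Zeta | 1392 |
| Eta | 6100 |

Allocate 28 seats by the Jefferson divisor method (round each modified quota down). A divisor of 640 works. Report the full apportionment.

With modified divisor 640: modified quotas Gamma 15.578, Epsilon 2.558, Zeta 2.175, Eta 9.531.
Rounding down: Gamma 15, Epsilon 2, Zeta 2, Eta 9 (total 28).

Gamma 15; Epsilon 2; Zeta 2; Eta 9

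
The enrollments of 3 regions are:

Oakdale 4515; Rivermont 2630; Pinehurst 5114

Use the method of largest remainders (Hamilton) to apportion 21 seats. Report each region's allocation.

Oakdale: 8, Rivermont: 4, Pinehurst: 9

The standard divisor is 12259/21 ≈ 583.762.
Standard quotas: Oakdale 7.7343, Rivermont 4.5053, Pinehurst 8.7604.
Lower quotas: Oakdale 7, Rivermont 4, Pinehurst 8 (sum 19, leaving 2 seats).
Remainders in descending order: Pinehurst 0.7604, Oakdale 0.7343, Rivermont 0.5053.
Largest remainders: Pinehurst, Oakdale receive the extra seats.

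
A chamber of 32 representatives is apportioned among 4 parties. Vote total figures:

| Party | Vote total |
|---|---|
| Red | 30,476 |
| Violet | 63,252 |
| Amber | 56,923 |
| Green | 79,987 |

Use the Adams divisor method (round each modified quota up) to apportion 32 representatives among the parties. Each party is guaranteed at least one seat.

Standard divisor 230638/32 ≈ 7207.438; standard quotas: Red 4.228, Violet 8.776, Amber 7.898, Green 11.098.
Rounding up gives 5, 9, 8, 12 = 34 seats, so the divisor must be adjusted.
With modified divisor 7800: modified quotas Red 3.907, Violet 8.109, Amber 7.298, Green 10.255.
Rounding up: Red 4, Violet 9, Amber 8, Green 11 (total 32).

Red=4, Violet=9, Amber=8, Green=11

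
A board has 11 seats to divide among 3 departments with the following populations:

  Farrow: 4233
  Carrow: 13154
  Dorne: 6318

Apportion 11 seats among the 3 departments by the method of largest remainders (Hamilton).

Farrow 2, Carrow 6, Dorne 3

Total 23705; standard divisor 23705/11 = 2155.
Standard quotas: Farrow 1.9643, Carrow 6.1039, Dorne 2.9318.
Lower quotas: Farrow 1, Carrow 6, Dorne 2 (sum 9, leaving 2 seats).
Remainders in descending order: Farrow 0.9643, Dorne 0.9318, Carrow 0.1039.
The surplus seats go to Farrow, Dorne.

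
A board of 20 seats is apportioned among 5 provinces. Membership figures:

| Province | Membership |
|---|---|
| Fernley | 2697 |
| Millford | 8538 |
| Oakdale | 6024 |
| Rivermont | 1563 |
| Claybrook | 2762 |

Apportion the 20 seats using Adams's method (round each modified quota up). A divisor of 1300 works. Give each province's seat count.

With modified divisor 1300: modified quotas Fernley 2.075, Millford 6.568, Oakdale 4.634, Rivermont 1.202, Claybrook 2.125.
Rounding up: Fernley 3, Millford 7, Oakdale 5, Rivermont 2, Claybrook 3 (total 20).

Fernley: 3, Millford: 7, Oakdale: 5, Rivermont: 2, Claybrook: 3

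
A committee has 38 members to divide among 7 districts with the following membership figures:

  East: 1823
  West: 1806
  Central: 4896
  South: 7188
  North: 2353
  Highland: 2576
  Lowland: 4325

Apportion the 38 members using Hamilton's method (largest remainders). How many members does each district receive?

East=3, West=3, Central=7, South=11, North=3, Highland=4, Lowland=7

The standard divisor is 24967/38 ≈ 657.026.
Standard quotas: East 2.7746, West 2.7487, Central 7.4518, South 10.9402, North 3.5813, Highland 3.9207, Lowland 6.5827.
Lower quotas: East 2, West 2, Central 7, South 10, North 3, Highland 3, Lowland 6 (sum 33, leaving 5 seats).
Remainders in descending order: South 0.9402, Highland 0.9207, East 0.7746, West 0.7487, Lowland 0.5827, North 0.5813, Central 0.4518.
The surplus seats go to South, Highland, East, West, Lowland.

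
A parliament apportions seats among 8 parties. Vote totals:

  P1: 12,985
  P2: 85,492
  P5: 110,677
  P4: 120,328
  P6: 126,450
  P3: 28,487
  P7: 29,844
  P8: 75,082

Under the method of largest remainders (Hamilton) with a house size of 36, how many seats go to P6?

8

Total 589345; standard divisor 589345/36 ≈ 16370.694.
Standard quotas: P1 0.7932, P2 5.2223, P5 6.7607, P4 7.3502, P6 7.7242, P3 1.7401, P7 1.8230, P8 4.5864.
Lower quotas: P1 0, P2 5, P5 6, P4 7, P6 7, P3 1, P7 1, P8 4 (sum 31, leaving 5 seats).
Remainders in descending order: P7 0.8230, P1 0.7932, P5 0.7607, P3 0.7401, P6 0.7242, P8 0.5864, P4 0.3502, P2 0.2223.
The surplus seats go to P7, P1, P5, P3, P6.
P6 receives 8.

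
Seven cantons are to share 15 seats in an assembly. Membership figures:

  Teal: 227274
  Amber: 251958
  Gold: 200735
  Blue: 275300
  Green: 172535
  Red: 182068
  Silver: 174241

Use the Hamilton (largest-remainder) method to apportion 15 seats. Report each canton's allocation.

Teal 2; Amber 2; Gold 2; Blue 3; Green 2; Red 2; Silver 2

The standard divisor is 1484111/15 ≈ 98940.733.
Standard quotas: Teal 2.2971, Amber 2.5466, Gold 2.0288, Blue 2.7825, Green 1.7438, Red 1.8402, Silver 1.7611.
Lower quotas: Teal 2, Amber 2, Gold 2, Blue 2, Green 1, Red 1, Silver 1 (sum 11, leaving 4 seats).
Remainders in descending order: Red 0.8402, Blue 0.7825, Silver 0.7611, Green 0.7438, Amber 0.5466, Teal 0.2971, Gold 0.0288.
Largest remainders: Red, Blue, Silver, Green receive the extra seats.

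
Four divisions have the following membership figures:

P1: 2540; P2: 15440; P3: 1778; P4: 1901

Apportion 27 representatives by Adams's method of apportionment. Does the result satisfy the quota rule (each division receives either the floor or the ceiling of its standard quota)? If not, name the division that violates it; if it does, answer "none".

Standard quotas: P1 3.166, P2 19.247, P3 2.216, P4 2.370.
Adams allocation: P1 3, P2 18, P3 3, P4 3.
P2 has quota 19.247 (lower 19, upper 20) but receives 18 — outside the quota interval.

P2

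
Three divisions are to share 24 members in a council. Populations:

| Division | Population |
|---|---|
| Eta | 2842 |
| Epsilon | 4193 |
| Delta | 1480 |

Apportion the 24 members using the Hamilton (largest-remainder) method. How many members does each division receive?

Eta 8, Epsilon 12, Delta 4

Total 8515; standard divisor 8515/24 ≈ 354.792.
Standard quotas: Eta 8.010, Epsilon 11.818, Delta 4.171.
Lower quotas: Eta 8, Epsilon 11, Delta 4 (sum 23, leaving 1 seat).
Remainders in descending order: Epsilon 0.818, Delta 0.171, Eta 0.010.
Largest remainder: Epsilon receives the extra seat.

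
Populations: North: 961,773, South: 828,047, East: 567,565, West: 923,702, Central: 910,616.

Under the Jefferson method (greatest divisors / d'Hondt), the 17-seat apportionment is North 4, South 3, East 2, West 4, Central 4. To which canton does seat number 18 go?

Priority for the next seat is population ÷ (current seats + 1).
Priorities: North 192354.600, South 207011.750, East 189188.333, West 184740.400, Central 182123.200.
Highest priority: South.

South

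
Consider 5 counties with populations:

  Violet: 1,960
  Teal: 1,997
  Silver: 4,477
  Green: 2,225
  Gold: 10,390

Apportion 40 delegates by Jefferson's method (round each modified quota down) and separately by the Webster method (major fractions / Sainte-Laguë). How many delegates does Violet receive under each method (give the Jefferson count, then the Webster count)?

Jefferson: Violet 3, Teal 4, Silver 9, Green 4, Gold 20.
Webster: Violet 4, Teal 4, Silver 8, Green 4, Gold 20.
Violet gets 3 under Jefferson and 4 under Webster.

3 and 4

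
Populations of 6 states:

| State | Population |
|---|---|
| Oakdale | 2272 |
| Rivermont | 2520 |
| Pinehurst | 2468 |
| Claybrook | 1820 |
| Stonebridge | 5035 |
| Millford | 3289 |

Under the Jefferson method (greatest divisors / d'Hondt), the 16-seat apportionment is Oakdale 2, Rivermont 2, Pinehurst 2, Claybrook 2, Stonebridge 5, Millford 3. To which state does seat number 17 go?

Priority for the next seat is population ÷ (current seats + 1).
Priorities: Oakdale 757.333, Rivermont 840.000, Pinehurst 822.667, Claybrook 606.667, Stonebridge 839.167, Millford 822.250.
Highest priority: Rivermont.

Rivermont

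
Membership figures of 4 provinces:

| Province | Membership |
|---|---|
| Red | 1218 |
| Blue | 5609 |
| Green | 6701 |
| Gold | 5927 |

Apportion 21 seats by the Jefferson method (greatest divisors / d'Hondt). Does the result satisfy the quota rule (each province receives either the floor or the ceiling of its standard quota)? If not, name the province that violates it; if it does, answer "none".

Standard quotas: Red 1.315, Blue 6.054, Green 7.233, Gold 6.398.
Jefferson allocation: Red 1, Blue 6, Green 7, Gold 7.
Every allocation lies between the lower and upper quota.

none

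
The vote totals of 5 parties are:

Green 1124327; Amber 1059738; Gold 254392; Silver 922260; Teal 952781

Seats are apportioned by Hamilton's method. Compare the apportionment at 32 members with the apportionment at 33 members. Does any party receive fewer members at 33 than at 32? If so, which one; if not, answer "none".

At 32 seats: Green 8, Amber 8, Gold 2, Silver 7, Teal 7.
At 33 seats: Green 9, Amber 8, Gold 2, Silver 7, Teal 7.
No party's allocation decreased.

none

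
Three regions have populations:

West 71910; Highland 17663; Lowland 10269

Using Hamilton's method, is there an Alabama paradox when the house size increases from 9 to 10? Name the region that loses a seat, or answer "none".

none

At 9 seats: West 6, Highland 2, Lowland 1.
At 10 seats: West 7, Highland 2, Lowland 1.
No region's allocation decreased.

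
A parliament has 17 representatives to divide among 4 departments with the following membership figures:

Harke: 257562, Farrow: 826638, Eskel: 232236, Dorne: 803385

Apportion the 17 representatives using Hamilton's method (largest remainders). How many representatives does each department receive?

Total 2119821; standard divisor 2119821/17 ≈ 124695.353.
Standard quotas: Harke 2.0655, Farrow 6.6293, Eskel 1.8624, Dorne 6.4428.
Lower quotas: Harke 2, Farrow 6, Eskel 1, Dorne 6 (sum 15, leaving 2 seats).
Remainders in descending order: Eskel 0.8624, Farrow 0.6293, Dorne 0.4428, Harke 0.0655.
The surplus seats go to Eskel, Farrow.

Harke 2; Farrow 7; Eskel 2; Dorne 6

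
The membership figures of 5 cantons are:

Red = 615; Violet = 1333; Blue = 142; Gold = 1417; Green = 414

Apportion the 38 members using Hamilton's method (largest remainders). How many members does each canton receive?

Standard divisor: 3921 ÷ 38 ≈ 103.184.
Standard quotas: Red 5.960, Violet 12.919, Blue 1.376, Gold 13.733, Green 4.012.
Lower quotas: Red 5, Violet 12, Blue 1, Gold 13, Green 4 (sum 35, leaving 3 seats).
Remainders in descending order: Red 0.960, Violet 0.919, Gold 0.733, Blue 0.376, Green 0.012.
The surplus seats go to Red, Violet, Gold.

Red 6, Violet 13, Blue 1, Gold 14, Green 4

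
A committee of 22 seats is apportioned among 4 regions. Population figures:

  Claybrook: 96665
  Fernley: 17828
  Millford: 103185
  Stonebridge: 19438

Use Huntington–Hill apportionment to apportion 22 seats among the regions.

Claybrook: 9, Fernley: 2, Millford: 9, Stonebridge: 2

With divisor 11134: modified quotas Claybrook 8.682, Fernley 1.601, Millford 9.268, Stonebridge 1.746.
Geometric-mean thresholds: Claybrook √(8·9)=8.485, Fernley √(1·2)=1.414, Millford √(9·10)=9.487, Stonebridge √(1·2)=1.414.
Each quota rounded against its threshold gives Claybrook 9, Fernley 2, Millford 9, Stonebridge 2 (total 22).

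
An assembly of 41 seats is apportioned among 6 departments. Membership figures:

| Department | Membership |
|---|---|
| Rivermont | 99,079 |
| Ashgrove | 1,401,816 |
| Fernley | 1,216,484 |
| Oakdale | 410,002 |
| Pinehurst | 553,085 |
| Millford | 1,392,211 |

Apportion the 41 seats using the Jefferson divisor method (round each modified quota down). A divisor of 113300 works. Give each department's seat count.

Rivermont: 0, Ashgrove: 12, Fernley: 10, Oakdale: 3, Pinehurst: 4, Millford: 12

With modified divisor 113300: modified quotas Rivermont 0.874, Ashgrove 12.373, Fernley 10.737, Oakdale 3.619, Pinehurst 4.882, Millford 12.288.
Rounding down: Rivermont 0, Ashgrove 12, Fernley 10, Oakdale 3, Pinehurst 4, Millford 12 (total 41).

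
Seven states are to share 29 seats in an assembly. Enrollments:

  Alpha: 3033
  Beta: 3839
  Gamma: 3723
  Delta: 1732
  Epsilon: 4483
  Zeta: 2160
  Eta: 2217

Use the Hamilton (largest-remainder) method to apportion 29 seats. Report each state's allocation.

Alpha 4; Beta 5; Gamma 5; Delta 3; Epsilon 6; Zeta 3; Eta 3

Standard divisor: 21187 ÷ 29 ≈ 730.586.
Standard quotas: Alpha 4.151, Beta 5.255, Gamma 5.096, Delta 2.371, Epsilon 6.136, Zeta 2.957, Eta 3.035.
Lower quotas: Alpha 4, Beta 5, Gamma 5, Delta 2, Epsilon 6, Zeta 2, Eta 3 (sum 27, leaving 2 seats).
Remainders in descending order: Zeta 0.957, Delta 0.371, Beta 0.255, Alpha 0.151, Epsilon 0.136, Gamma 0.096, Eta 0.035.
The surplus seats go to Zeta, Delta.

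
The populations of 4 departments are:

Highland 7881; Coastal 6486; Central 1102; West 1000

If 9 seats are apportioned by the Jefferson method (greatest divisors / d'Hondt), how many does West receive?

Standard divisor 16469/9 ≈ 1829.889; standard quotas: Highland 4.307, Coastal 3.544, Central 0.602, West 0.546.
Rounding down gives 4, 3, 0, 0 = 7 seats, so the divisor must be adjusted.
With modified divisor 1400: modified quotas Highland 5.629, Coastal 4.633, Central 0.787, West 0.714.
Rounding down: Highland 5, Coastal 4, Central 0, West 0 (total 9).
West receives 0.

0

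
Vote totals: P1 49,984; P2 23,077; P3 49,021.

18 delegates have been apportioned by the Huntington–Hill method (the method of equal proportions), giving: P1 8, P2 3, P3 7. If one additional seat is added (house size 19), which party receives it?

P2

Priority for the next seat is population ÷ (√(s·(s+1))).
Priorities: P1 5890.671, P2 6661.756, P3 6550.707.
Highest priority: P2.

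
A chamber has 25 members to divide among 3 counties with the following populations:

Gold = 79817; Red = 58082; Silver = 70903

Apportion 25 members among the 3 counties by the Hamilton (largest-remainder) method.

Total 208802; standard divisor 208802/25 ≈ 8352.08.
Standard quotas: Gold 9.5565, Red 6.9542, Silver 8.4893.
Lower quotas: Gold 9, Red 6, Silver 8 (sum 23, leaving 2 seats).
Remainders in descending order: Red 0.9542, Gold 0.5565, Silver 0.4893.
Largest remainders: Red, Gold receive the extra seats.

Gold 10, Red 7, Silver 8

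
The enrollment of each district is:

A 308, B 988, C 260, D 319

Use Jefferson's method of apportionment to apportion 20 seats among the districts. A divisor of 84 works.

With modified divisor 84: modified quotas A 3.667, B 11.762, C 3.095, D 3.798.
Rounding down: A 3, B 11, C 3, D 3 (total 20).

A=3, B=11, C=3, D=3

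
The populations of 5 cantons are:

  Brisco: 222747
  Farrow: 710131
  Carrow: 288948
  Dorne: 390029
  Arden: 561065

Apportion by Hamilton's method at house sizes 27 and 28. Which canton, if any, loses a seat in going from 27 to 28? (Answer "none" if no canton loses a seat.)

none

At 27 seats: Brisco 3, Farrow 9, Carrow 3, Dorne 5, Arden 7.
At 28 seats: Brisco 3, Farrow 9, Carrow 4, Dorne 5, Arden 7.
No canton's allocation decreased.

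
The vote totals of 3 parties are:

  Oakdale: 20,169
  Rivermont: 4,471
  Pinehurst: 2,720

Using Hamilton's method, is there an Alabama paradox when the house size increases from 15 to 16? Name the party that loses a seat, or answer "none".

Pinehurst

At 15 seats: Oakdale 11, Rivermont 2, Pinehurst 2.
At 16 seats: Oakdale 12, Rivermont 3, Pinehurst 1.
Pinehurst drops from 2 to 1.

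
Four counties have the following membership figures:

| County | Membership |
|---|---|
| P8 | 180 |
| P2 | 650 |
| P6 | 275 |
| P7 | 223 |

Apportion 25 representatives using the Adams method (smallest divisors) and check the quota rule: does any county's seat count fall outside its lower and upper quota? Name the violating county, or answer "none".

Standard quotas: P8 3.389, P2 12.236, P6 5.177, P7 4.198.
Adams allocation: P8 4, P2 12, P6 5, P7 4.
Every allocation lies between the lower and upper quota.

none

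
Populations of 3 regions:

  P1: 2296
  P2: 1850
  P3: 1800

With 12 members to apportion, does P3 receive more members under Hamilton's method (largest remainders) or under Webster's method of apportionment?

Webster

Hamilton: P1 5, P2 4, P3 3.
Webster: P1 4, P2 4, P3 4.
P3 gets 3 under Hamilton and 4 under Webster.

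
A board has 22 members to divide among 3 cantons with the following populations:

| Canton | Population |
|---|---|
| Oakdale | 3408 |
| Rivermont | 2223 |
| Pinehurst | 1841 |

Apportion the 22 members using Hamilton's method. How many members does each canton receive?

Standard divisor: 7472 ÷ 22 ≈ 339.636.
Standard quotas: Oakdale 10.034, Rivermont 6.545, Pinehurst 5.421.
Lower quotas: Oakdale 10, Rivermont 6, Pinehurst 5 (sum 21, leaving 1 seat).
Remainders in descending order: Rivermont 0.545, Pinehurst 0.421, Oakdale 0.034.
Largest remainder: Rivermont receives the extra seat.

Oakdale: 10, Rivermont: 7, Pinehurst: 5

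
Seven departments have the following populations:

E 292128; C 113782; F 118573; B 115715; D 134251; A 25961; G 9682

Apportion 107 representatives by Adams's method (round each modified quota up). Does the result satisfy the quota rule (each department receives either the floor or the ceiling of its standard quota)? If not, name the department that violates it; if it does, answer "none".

E

Standard quotas: E 38.585, C 15.029, F 15.662, B 15.284, D 17.732, A 3.429, G 1.279.
Adams allocation: E 37, C 15, F 16, B 15, D 18, A 4, G 2.
E has quota 38.585 (lower 38, upper 39) but receives 37 — outside the quota interval.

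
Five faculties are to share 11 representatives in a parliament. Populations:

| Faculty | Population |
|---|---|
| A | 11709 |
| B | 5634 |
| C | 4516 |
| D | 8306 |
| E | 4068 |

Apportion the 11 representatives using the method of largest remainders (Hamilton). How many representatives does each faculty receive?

Standard divisor: 34233 ÷ 11 ≈ 3112.091.
Standard quotas: A 3.7624, B 1.8104, C 1.4511, D 2.6689, E 1.3072.
Lower quotas: A 3, B 1, C 1, D 2, E 1 (sum 8, leaving 3 seats).
Remainders in descending order: B 0.8104, A 0.7624, D 0.6689, C 0.4511, E 0.3072.
Largest remainders: B, A, D receive the extra seats.

A 4, B 2, C 1, D 3, E 1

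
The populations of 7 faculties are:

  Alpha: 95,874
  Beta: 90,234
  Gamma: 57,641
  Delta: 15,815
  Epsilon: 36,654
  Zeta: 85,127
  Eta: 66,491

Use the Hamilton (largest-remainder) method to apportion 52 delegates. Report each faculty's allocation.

Standard divisor: 447836 ÷ 52 ≈ 8612.231.
Standard quotas: Alpha 11.1323, Beta 10.4774, Gamma 6.6929, Delta 1.8363, Epsilon 4.2560, Zeta 9.8844, Eta 7.7205.
Lower quotas: Alpha 11, Beta 10, Gamma 6, Delta 1, Epsilon 4, Zeta 9, Eta 7 (sum 48, leaving 4 seats).
Remainders in descending order: Zeta 0.8844, Delta 0.8363, Eta 0.7205, Gamma 0.6929, Beta 0.4774, Epsilon 0.2560, Alpha 0.1323.
Largest remainders: Zeta, Delta, Eta, Gamma receive the extra seats.

Alpha 11; Beta 10; Gamma 7; Delta 2; Epsilon 4; Zeta 10; Eta 8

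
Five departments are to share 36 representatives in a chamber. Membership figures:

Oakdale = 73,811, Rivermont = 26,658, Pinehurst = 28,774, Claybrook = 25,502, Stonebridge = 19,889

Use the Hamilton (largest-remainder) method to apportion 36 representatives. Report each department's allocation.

Total 174634; standard divisor 174634/36 ≈ 4850.944.
Standard quotas: Oakdale 15.2158, Rivermont 5.4954, Pinehurst 5.9316, Claybrook 5.2571, Stonebridge 4.1000.
Lower quotas: Oakdale 15, Rivermont 5, Pinehurst 5, Claybrook 5, Stonebridge 4 (sum 34, leaving 2 seats).
Remainders in descending order: Pinehurst 0.9316, Rivermont 0.4954, Claybrook 0.2571, Oakdale 0.2158, Stonebridge 0.1000.
Largest remainders: Pinehurst, Rivermont receive the extra seats.

Oakdale 15, Rivermont 6, Pinehurst 6, Claybrook 5, Stonebridge 4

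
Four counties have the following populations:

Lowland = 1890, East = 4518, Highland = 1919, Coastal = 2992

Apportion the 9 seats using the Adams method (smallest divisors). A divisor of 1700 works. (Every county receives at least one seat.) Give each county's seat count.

With modified divisor 1700: modified quotas Lowland 1.112, East 2.658, Highland 1.129, Coastal 1.760.
Rounding up: Lowland 2, East 3, Highland 2, Coastal 2 (total 9).

Lowland 2, East 3, Highland 2, Coastal 2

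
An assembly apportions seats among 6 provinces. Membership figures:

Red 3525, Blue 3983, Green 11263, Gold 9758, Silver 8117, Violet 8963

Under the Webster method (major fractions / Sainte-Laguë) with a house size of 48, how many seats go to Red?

4

Standard divisor 45609/48 ≈ 950.188; standard quotas: Red 3.710, Blue 4.192, Green 11.853, Gold 10.270, Silver 8.543, Violet 9.433.
Rounding to the nearest integer gives Red 4, Blue 4, Green 12, Gold 10, Silver 9, Violet 9 — total 48, matching the house size, so no adjustment is needed.
Red receives 4.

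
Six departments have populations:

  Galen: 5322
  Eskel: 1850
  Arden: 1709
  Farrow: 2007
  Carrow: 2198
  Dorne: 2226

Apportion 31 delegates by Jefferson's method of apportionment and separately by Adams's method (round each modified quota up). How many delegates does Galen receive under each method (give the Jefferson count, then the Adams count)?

11 and 10

Jefferson: Galen 11, Eskel 4, Arden 3, Farrow 4, Carrow 4, Dorne 5.
Adams: Galen 10, Eskel 4, Arden 4, Farrow 4, Carrow 4, Dorne 5.
Galen gets 11 under Jefferson and 10 under Adams.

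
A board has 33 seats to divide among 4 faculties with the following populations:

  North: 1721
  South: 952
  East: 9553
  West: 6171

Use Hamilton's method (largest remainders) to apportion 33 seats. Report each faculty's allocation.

Total 18397; standard divisor 18397/33 ≈ 557.485.
Standard quotas: North 3.0871, South 1.7077, East 17.1359, West 11.0694.
Lower quotas: North 3, South 1, East 17, West 11 (sum 32, leaving 1 seat).
Remainders in descending order: South 0.7077, East 0.1359, North 0.0871, West 0.0694.
The surplus seat goes to South.

North=3, South=2, East=17, West=11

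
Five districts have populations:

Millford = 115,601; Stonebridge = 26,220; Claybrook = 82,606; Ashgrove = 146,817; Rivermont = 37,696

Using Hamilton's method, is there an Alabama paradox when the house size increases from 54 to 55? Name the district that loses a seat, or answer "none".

Stonebridge

At 54 seats: Millford 15, Stonebridge 4, Claybrook 11, Ashgrove 19, Rivermont 5.
At 55 seats: Millford 16, Stonebridge 3, Claybrook 11, Ashgrove 20, Rivermont 5.
Stonebridge drops from 4 to 3.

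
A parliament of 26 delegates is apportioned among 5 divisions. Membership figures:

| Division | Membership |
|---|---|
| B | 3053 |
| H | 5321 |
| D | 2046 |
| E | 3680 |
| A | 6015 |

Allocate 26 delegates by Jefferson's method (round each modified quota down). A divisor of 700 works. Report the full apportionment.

B=4, H=7, D=2, E=5, A=8

With modified divisor 700: modified quotas B 4.361, H 7.601, D 2.923, E 5.257, A 8.593.
Rounding down: B 4, H 7, D 2, E 5, A 8 (total 26).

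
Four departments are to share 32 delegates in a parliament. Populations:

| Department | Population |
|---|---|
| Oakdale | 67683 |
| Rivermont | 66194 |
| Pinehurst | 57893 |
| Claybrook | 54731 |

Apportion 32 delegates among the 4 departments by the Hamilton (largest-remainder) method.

The standard divisor is 246501/32 ≈ 7703.156.
Standard quotas: Oakdale 8.7864, Rivermont 8.5931, Pinehurst 7.5155, Claybrook 7.1050.
Lower quotas: Oakdale 8, Rivermont 8, Pinehurst 7, Claybrook 7 (sum 30, leaving 2 seats).
Remainders in descending order: Oakdale 0.7864, Rivermont 0.5931, Pinehurst 0.5155, Claybrook 0.1050.
Largest remainders: Oakdale, Rivermont receive the extra seats.

Oakdale 9, Rivermont 9, Pinehurst 7, Claybrook 7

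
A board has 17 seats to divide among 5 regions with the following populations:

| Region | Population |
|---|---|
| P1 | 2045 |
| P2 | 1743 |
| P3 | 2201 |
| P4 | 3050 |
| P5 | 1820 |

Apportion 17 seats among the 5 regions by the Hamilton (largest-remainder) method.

Standard divisor: 10859 ÷ 17 ≈ 638.765.
Standard quotas: P1 3.201, P2 2.729, P3 3.446, P4 4.775, P5 2.849.
Lower quotas: P1 3, P2 2, P3 3, P4 4, P5 2 (sum 14, leaving 3 seats).
Remainders in descending order: P5 0.849, P4 0.775, P2 0.729, P3 0.446, P1 0.201.
Largest remainders: P5, P4, P2 receive the extra seats.

P1 3, P2 3, P3 3, P4 5, P5 3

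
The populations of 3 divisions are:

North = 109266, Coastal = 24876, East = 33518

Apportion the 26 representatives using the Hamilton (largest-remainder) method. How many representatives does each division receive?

Total 167660; standard divisor 167660/26 ≈ 6448.462.
Standard quotas: North 16.9445, Coastal 3.8577, East 5.1978.
Lower quotas: North 16, Coastal 3, East 5 (sum 24, leaving 2 seats).
Remainders in descending order: North 0.9445, Coastal 0.8577, East 0.1978.
Largest remainders: North, Coastal receive the extra seats.

North 17; Coastal 4; East 5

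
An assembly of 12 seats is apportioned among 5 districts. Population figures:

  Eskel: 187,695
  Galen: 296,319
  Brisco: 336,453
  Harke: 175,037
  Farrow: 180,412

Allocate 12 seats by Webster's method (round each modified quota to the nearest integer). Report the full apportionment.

Standard divisor 1175916/12 ≈ 97993; standard quotas: Eskel 1.915, Galen 3.024, Brisco 3.433, Harke 1.786, Farrow 1.841.
Rounding to the nearest integer gives Eskel 2, Galen 3, Brisco 3, Harke 2, Farrow 2 — total 12, matching the house size, so no adjustment is needed.

Eskel: 2; Galen: 3; Brisco: 3; Harke: 2; Farrow: 2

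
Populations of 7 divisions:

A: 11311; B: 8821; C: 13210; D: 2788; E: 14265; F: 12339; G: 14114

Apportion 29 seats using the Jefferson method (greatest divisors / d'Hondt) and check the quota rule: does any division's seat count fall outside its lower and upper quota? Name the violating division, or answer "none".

Standard quotas: A 4.268, B 3.329, C 4.985, D 1.052, E 5.383, F 4.656, G 5.326.
Jefferson allocation: A 4, B 3, C 5, D 1, E 6, F 5, G 5.
Every allocation lies between the lower and upper quota.

none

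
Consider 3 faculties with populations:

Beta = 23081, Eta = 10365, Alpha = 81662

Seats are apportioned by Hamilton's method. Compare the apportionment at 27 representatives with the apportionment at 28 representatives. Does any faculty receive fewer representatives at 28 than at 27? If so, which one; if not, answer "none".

At 27 seats: Beta 5, Eta 3, Alpha 19.
At 28 seats: Beta 6, Eta 2, Alpha 20.
Eta drops from 3 to 2.

Eta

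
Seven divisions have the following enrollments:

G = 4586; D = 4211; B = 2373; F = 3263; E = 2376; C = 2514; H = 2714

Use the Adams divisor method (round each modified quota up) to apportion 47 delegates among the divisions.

G 10, D 9, B 5, F 7, E 5, C 5, H 6

Standard divisor 22037/47 ≈ 468.872; standard quotas: G 9.781, D 8.981, B 5.061, F 6.959, E 5.067, C 5.362, H 5.788.
Rounding up gives 10, 9, 6, 7, 6, 6, 6 = 50 seats, so the divisor must be adjusted.
With modified divisor 506: modified quotas G 9.063, D 8.322, B 4.690, F 6.449, E 4.696, C 4.968, H 5.364.
Rounding up: G 10, D 9, B 5, F 7, E 5, C 5, H 6 (total 47).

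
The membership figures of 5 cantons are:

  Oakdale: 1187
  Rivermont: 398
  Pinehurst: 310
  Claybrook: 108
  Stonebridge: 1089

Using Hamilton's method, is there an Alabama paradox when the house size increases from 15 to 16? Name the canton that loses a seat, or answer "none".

Claybrook

At 15 seats: Oakdale 6, Rivermont 2, Pinehurst 1, Claybrook 1, Stonebridge 5.
At 16 seats: Oakdale 6, Rivermont 2, Pinehurst 2, Claybrook 0, Stonebridge 6.
Claybrook drops from 1 to 0.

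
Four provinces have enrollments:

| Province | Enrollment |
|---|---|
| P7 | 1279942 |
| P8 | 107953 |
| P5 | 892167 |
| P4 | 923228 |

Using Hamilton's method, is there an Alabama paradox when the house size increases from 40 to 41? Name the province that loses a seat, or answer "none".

none

At 40 seats: P7 16, P8 1, P5 11, P4 12.
At 41 seats: P7 16, P8 1, P5 12, P4 12.
No province's allocation decreased.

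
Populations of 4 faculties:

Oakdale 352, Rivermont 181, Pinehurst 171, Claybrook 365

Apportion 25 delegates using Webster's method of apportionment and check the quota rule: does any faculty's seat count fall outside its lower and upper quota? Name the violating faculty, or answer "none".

none

Standard quotas: Oakdale 8.232, Rivermont 4.233, Pinehurst 3.999, Claybrook 8.536.
Webster allocation: Oakdale 8, Rivermont 4, Pinehurst 4, Claybrook 9.
Every allocation lies between the lower and upper quota.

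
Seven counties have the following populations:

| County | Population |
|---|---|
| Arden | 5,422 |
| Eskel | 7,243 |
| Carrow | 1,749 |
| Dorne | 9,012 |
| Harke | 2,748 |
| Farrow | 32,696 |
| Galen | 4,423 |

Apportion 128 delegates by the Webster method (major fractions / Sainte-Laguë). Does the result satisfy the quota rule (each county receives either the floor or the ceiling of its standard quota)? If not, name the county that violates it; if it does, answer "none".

Farrow

Standard quotas: Arden 10.965, Eskel 14.648, Carrow 3.537, Dorne 18.225, Harke 5.557, Farrow 66.122, Galen 8.945.
Webster allocation: Arden 11, Eskel 15, Carrow 4, Dorne 18, Harke 6, Farrow 65, Galen 9.
Farrow has quota 66.122 (lower 66, upper 67) but receives 65 — outside the quota interval.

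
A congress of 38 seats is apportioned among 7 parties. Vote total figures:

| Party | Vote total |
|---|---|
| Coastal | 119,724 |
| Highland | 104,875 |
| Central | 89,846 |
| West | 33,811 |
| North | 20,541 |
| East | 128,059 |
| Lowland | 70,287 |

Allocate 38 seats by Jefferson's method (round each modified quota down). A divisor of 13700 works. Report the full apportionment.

With modified divisor 13700: modified quotas Coastal 8.739, Highland 7.655, Central 6.558, West 2.468, North 1.499, East 9.347, Lowland 5.130.
Rounding down: Coastal 8, Highland 7, Central 6, West 2, North 1, East 9, Lowland 5 (total 38).

Coastal 8, Highland 7, Central 6, West 2, North 1, East 9, Lowland 5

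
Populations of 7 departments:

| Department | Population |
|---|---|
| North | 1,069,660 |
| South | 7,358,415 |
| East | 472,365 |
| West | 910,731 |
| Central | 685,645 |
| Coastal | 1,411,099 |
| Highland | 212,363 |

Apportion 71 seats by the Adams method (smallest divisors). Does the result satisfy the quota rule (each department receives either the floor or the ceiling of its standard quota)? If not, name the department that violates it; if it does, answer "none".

Standard quotas: North 6.266, South 43.105, East 2.767, West 5.335, Central 4.016, Coastal 8.266, Highland 1.244.
Adams allocation: North 6, South 42, East 3, West 6, Central 4, Coastal 8, Highland 2.
South has quota 43.105 (lower 43, upper 44) but receives 42 — outside the quota interval.

South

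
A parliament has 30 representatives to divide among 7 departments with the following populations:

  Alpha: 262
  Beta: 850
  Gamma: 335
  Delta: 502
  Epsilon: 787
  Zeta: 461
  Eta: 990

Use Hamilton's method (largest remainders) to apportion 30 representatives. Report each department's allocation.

Alpha 2, Beta 6, Gamma 2, Delta 4, Epsilon 6, Zeta 3, Eta 7

The standard divisor is 4187/30 ≈ 139.567.
Standard quotas: Alpha 1.877, Beta 6.090, Gamma 2.400, Delta 3.597, Epsilon 5.639, Zeta 3.303, Eta 7.093.
Lower quotas: Alpha 1, Beta 6, Gamma 2, Delta 3, Epsilon 5, Zeta 3, Eta 7 (sum 27, leaving 3 seats).
Remainders in descending order: Alpha 0.877, Epsilon 0.639, Delta 0.597, Gamma 0.400, Zeta 0.303, Eta 0.093, Beta 0.090.
Largest remainders: Alpha, Epsilon, Delta receive the extra seats.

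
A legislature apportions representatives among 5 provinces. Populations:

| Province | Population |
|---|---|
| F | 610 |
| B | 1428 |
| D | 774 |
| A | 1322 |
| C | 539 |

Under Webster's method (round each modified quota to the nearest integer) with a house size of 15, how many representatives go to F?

Standard divisor 4673/15 ≈ 311.533; standard quotas: F 1.958, B 4.584, D 2.484, A 4.244, C 1.730.
Rounding to the nearest integer gives F 2, B 5, D 2, A 4, C 2 — total 15, matching the house size, so no adjustment is needed.
F receives 2.

2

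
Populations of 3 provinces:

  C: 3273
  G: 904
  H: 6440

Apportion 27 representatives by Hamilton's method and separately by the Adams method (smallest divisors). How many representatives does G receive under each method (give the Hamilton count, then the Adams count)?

Hamilton: C 8, G 2, H 17.
Adams: C 8, G 3, H 16.
G gets 2 under Hamilton and 3 under Adams.

2 and 3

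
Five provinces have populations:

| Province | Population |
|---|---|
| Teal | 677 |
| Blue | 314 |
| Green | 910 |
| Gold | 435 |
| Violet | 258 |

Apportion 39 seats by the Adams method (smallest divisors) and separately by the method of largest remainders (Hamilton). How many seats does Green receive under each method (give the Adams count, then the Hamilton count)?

Adams: Teal 10, Blue 5, Green 13, Gold 7, Violet 4.
Hamilton: Teal 10, Blue 5, Green 14, Gold 6, Violet 4.
Green gets 13 under Adams and 14 under Hamilton.

13 and 14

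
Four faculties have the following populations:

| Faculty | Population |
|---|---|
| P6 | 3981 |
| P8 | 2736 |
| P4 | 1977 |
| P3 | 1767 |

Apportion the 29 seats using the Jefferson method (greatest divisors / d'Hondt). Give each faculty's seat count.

P6 11; P8 8; P4 5; P3 5

Standard divisor 10461/29 ≈ 360.724; standard quotas: P6 11.036, P8 7.585, P4 5.481, P3 4.898.
Rounding down gives 11, 7, 5, 4 = 27 seats, so the divisor must be adjusted.
With modified divisor 340: modified quotas P6 11.709, P8 8.047, P4 5.815, P3 5.197.
Rounding down: P6 11, P8 8, P4 5, P3 5 (total 29).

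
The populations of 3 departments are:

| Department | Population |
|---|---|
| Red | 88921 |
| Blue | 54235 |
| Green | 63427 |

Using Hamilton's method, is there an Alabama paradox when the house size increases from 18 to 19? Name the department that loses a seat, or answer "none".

At 18 seats: Red 8, Blue 5, Green 5.
At 19 seats: Red 8, Blue 5, Green 6.
No department's allocation decreased.

none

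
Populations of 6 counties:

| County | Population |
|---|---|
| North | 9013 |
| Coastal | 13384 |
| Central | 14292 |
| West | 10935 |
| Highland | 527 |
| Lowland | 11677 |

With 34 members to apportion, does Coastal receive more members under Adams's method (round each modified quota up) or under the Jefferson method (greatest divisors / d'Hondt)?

Adams: North 5, Coastal 7, Central 8, West 6, Highland 1, Lowland 7.
Jefferson: North 5, Coastal 8, Central 8, West 6, Highland 0, Lowland 7.
Coastal gets 7 under Adams and 8 under Jefferson.

Jefferson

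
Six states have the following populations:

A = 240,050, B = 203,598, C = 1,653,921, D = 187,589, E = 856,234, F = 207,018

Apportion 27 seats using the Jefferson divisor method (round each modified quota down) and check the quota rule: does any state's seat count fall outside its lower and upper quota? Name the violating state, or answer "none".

Standard quotas: A 1.936, B 1.642, C 13.336, D 1.513, E 6.904, F 1.669.
Jefferson allocation: A 2, B 1, C 15, D 1, E 7, F 1.
C has quota 13.336 (lower 13, upper 14) but receives 15 — outside the quota interval.

C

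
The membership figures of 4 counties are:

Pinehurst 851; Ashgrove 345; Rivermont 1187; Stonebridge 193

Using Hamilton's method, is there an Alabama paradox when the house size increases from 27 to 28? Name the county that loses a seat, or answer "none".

none

At 27 seats: Pinehurst 9, Ashgrove 4, Rivermont 12, Stonebridge 2.
At 28 seats: Pinehurst 9, Ashgrove 4, Rivermont 13, Stonebridge 2.
No county's allocation decreased.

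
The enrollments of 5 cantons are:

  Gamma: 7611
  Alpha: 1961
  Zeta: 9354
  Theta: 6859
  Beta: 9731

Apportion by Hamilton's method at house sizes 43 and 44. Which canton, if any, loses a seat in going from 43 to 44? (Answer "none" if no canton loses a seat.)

At 43 seats: Gamma 9, Alpha 3, Zeta 11, Theta 8, Beta 12.
At 44 seats: Gamma 9, Alpha 2, Zeta 12, Theta 9, Beta 12.
Alpha drops from 3 to 2.

Alpha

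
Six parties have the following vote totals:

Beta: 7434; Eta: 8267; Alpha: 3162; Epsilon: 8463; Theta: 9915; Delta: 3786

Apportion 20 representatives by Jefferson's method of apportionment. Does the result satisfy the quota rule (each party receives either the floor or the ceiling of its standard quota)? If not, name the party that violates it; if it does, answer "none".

Standard quotas: Beta 3.624, Eta 4.030, Alpha 1.541, Epsilon 4.126, Theta 4.833, Delta 1.846.
Jefferson allocation: Beta 4, Eta 4, Alpha 1, Epsilon 4, Theta 5, Delta 2.
Every allocation lies between the lower and upper quota.

none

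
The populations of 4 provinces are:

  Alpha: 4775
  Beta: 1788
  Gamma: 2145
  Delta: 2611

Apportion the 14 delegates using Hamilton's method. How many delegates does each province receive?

Alpha: 6, Beta: 2, Gamma: 3, Delta: 3

Total 11319; standard divisor 11319/14 ≈ 808.5.
Standard quotas: Alpha 5.906, Beta 2.212, Gamma 2.653, Delta 3.229.
Lower quotas: Alpha 5, Beta 2, Gamma 2, Delta 3 (sum 12, leaving 2 seats).
Remainders in descending order: Alpha 0.906, Gamma 0.653, Delta 0.229, Beta 0.212.
Largest remainders: Alpha, Gamma receive the extra seats.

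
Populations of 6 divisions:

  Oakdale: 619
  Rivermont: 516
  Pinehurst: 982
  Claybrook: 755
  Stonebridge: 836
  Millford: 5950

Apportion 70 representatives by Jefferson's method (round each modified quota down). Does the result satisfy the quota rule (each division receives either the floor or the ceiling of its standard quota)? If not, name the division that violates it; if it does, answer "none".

Millford

Standard quotas: Oakdale 4.486, Rivermont 3.740, Pinehurst 7.117, Claybrook 5.472, Stonebridge 6.059, Millford 43.125.
Jefferson allocation: Oakdale 4, Rivermont 3, Pinehurst 7, Claybrook 5, Stonebridge 6, Millford 45.
Millford has quota 43.125 (lower 43, upper 44) but receives 45 — outside the quota interval.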